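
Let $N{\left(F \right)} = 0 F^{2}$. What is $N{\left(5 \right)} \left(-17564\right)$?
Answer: $0$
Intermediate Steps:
$N{\left(F \right)} = 0$
$N{\left(5 \right)} \left(-17564\right) = 0 \left(-17564\right) = 0$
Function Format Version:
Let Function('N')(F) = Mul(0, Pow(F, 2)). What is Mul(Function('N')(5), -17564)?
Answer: 0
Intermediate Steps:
Function('N')(F) = 0
Mul(Function('N')(5), -17564) = Mul(0, -17564) = 0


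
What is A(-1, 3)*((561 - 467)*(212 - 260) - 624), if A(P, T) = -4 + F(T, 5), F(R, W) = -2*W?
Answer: 71904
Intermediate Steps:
A(P, T) = -14 (A(P, T) = -4 - 2*5 = -4 - 10 = -14)
A(-1, 3)*((561 - 467)*(212 - 260) - 624) = -14*((561 - 467)*(212 - 260) - 624) = -14*(94*(-48) - 624) = -14*(-4512 - 624) = -14*(-5136) = 71904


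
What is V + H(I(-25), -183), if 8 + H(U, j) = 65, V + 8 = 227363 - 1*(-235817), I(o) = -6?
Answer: 463229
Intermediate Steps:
V = 463172 (V = -8 + (227363 - 1*(-235817)) = -8 + (227363 + 235817) = -8 + 463180 = 463172)
H(U, j) = 57 (H(U, j) = -8 + 65 = 57)
V + H(I(-25), -183) = 463172 + 57 = 463229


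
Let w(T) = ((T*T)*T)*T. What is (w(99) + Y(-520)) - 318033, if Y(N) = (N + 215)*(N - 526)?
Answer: 96060598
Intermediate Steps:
Y(N) = (-526 + N)*(215 + N) (Y(N) = (215 + N)*(-526 + N) = (-526 + N)*(215 + N))
w(T) = T⁴ (w(T) = (T²*T)*T = T³*T = T⁴)
(w(99) + Y(-520)) - 318033 = (99⁴ + (-113090 + (-520)² - 311*(-520))) - 318033 = (96059601 + (-113090 + 270400 + 161720)) - 318033 = (96059601 + 319030) - 318033 = 96378631 - 318033 = 96060598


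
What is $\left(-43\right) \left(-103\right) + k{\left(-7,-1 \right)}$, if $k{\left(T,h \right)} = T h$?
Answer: $4436$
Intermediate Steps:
$\left(-43\right) \left(-103\right) + k{\left(-7,-1 \right)} = \left(-43\right) \left(-103\right) - -7 = 4429 + 7 = 4436$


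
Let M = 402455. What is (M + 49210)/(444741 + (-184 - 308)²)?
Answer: 30111/45787 ≈ 0.65763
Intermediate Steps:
(M + 49210)/(444741 + (-184 - 308)²) = (402455 + 49210)/(444741 + (-184 - 308)²) = 451665/(444741 + (-492)²) = 451665/(444741 + 242064) = 451665/686805 = 451665*(1/686805) = 30111/45787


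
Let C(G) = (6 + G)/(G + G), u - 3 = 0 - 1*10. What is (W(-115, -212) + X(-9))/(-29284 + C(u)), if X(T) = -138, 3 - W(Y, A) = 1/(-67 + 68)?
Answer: 1904/409975 ≈ 0.0046442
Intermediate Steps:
W(Y, A) = 2 (W(Y, A) = 3 - 1/(-67 + 68) = 3 - 1/1 = 3 - 1*1 = 3 - 1 = 2)
u = -7 (u = 3 + (0 - 1*10) = 3 + (0 - 10) = 3 - 10 = -7)
C(G) = (6 + G)/(2*G) (C(G) = (6 + G)/((2*G)) = (6 + G)*(1/(2*G)) = (6 + G)/(2*G))
(W(-115, -212) + X(-9))/(-29284 + C(u)) = (2 - 138)/(-29284 + (½)*(6 - 7)/(-7)) = -136/(-29284 + (½)*(-⅐)*(-1)) = -136/(-29284 + 1/14) = -136/(-409975/14) = -136*(-14/409975) = 1904/409975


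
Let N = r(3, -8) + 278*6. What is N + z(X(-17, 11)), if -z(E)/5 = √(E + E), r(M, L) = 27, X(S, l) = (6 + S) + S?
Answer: 1695 - 10*I*√14 ≈ 1695.0 - 37.417*I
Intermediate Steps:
X(S, l) = 6 + 2*S
N = 1695 (N = 27 + 278*6 = 27 + 1668 = 1695)
z(E) = -5*√2*√E (z(E) = -5*√(E + E) = -5*√2*√E)
N + z(X(-17, 11)) = 1695 - 5*√2*√(6 + 2*(-17)) = 1695 - 5*√2*√(6 - 34) = 1695 - 5*√2*√(-28) = 1695 - 5*√2*2*I*√7 = 1695 - 10*I*√14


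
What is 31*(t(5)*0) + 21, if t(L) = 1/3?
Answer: 21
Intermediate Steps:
t(L) = ⅓
31*(t(5)*0) + 21 = 31*((⅓)*0) + 21 = 31*0 + 21 = 0 + 21 = 21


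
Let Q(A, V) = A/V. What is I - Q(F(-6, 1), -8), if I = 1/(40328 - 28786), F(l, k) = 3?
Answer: 17317/46168 ≈ 0.37509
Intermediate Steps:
I = 1/11542 ≈ 8.6640e-5
I - Q(F(-6, 1), -8) = 1/11542 - 3/(-8) = 1/11542 - 3*(-1)/8 = 1/11542 - 1*(-3/8) = 1/11542 + 3/8 = 17317/46168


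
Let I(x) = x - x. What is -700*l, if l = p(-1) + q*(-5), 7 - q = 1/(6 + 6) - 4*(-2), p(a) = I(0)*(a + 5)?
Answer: -11375/3 ≈ -3791.7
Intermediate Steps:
I(x) = 0
p(a) = 0 (p(a) = 0*(a + 5) = 0*(5 + a) = 0)
q = -13/12 (q = 7 - (1/(6 + 6) - 4*(-2)) = 7 - (1/12 + 8) = 7 - 1*97/12 = 7 - 97/12 = -13/12 ≈ -1.0833)
l = 65/12 (l = 0 - 13/12*(-5) = 0 + 65/12 = 65/12 ≈ 5.4167)
-700*l = -700*65/12 = -11375/3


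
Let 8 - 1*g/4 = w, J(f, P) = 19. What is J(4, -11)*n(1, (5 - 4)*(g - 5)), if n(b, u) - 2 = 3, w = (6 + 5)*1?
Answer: 95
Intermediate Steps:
w = 11 (w = 11*1 = 11)
g = -12 (g = 32 - 4*11 = 32 - 44 = -12)
n(b, u) = 5 (n(b, u) = 2 + 3 = 5)
J(4, -11)*n(1, (5 - 4)*(g - 5)) = 19*5 = 95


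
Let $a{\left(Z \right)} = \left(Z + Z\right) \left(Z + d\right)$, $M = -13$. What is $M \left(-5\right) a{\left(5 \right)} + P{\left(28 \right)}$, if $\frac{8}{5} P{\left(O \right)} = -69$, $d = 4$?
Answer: $\frac{46455}{8} \approx 5806.9$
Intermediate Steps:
$P{\left(O \right)} = - \frac{345}{8}$ ($P{\left(O \right)} = \frac{5}{8} \left(-69\right) = - \frac{345}{8}$)
$a{\left(Z \right)} = 2 Z \left(4 + Z\right)$ ($a{\left(Z \right)} = \left(Z + Z\right) \left(Z + 4\right) = 2 Z \left(4 + Z\right)$)
$M \left(-5\right) a{\left(5 \right)} + P{\left(28 \right)} = \left(-13\right) \left(-5\right) 2 \cdot 5 \left(4 + 5\right) - \frac{345}{8} = 65 \cdot 2 \cdot 5 \cdot 9 - \frac{345}{8} = 65 \cdot 90 - \frac{345}{8} = 5850 - \frac{345}{8} = \frac{46455}{8}$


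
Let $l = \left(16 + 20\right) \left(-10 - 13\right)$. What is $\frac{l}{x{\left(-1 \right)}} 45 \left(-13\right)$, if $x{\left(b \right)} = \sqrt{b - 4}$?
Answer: $- 96876 i \sqrt{5} \approx - 2.1662 \cdot 10^{5} i$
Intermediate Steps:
$l = -828$ ($l = 36 \left(-23\right) = -828$)
$x{\left(b \right)} = \sqrt{-4 + b}$
$\frac{l}{x{\left(-1 \right)}} 45 \left(-13\right) = - \frac{828}{\sqrt{-4 - 1}} \cdot 45 \left(-13\right) = - \frac{828}{\sqrt{-5}} \cdot 45 \left(-13\right) = - \frac{828}{i \sqrt{5}} \cdot 45 \left(-13\right) = - 828 \left(- \frac{i \sqrt{5}}{5}\right) 45 \left(-13\right) = \frac{828 i \sqrt{5}}{5} \cdot 45 \left(-13\right) = 7452 i \sqrt{5} \left(-13\right) = - 96876 i \sqrt{5}$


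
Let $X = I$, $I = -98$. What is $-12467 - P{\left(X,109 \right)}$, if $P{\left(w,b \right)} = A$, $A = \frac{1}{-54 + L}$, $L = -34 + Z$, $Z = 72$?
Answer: $- \frac{199471}{16} \approx -12467.0$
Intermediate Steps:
$L = 38$ ($L = -34 + 72 = 38$)
$X = -98$
$A = - \frac{1}{16}$ ($A = \frac{1}{-54 + 38} = \frac{1}{-16} = - \frac{1}{16} \approx -0.0625$)
$P{\left(w,b \right)} = - \frac{1}{16}$
$-12467 - P{\left(X,109 \right)} = -12467 - - \frac{1}{16} = -12467 + \frac{1}{16} = - \frac{199471}{16}$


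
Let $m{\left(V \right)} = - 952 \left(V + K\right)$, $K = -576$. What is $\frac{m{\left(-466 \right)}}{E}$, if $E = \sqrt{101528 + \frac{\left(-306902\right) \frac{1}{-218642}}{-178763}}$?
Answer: $\frac{991984 \sqrt{4308298460860570027569471}}{661372002809631} \approx 3113.2$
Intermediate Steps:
$m{\left(V \right)} = 548352 - 952 V$ ($m{\left(V \right)} = - 952 \left(V - 576\right) = - 952 \left(-576 + V\right) = 548352 - 952 V$)
$E = \frac{3 \sqrt{4308298460860570027569471}}{19542549923}$ ($E = \sqrt{101528 + \left(-306902\right) \left(- \frac{1}{218642}\right) \left(- \frac{1}{178763}\right)} = \sqrt{101528 + \frac{153451}{109321} \left(- \frac{1}{178763}\right)} = \sqrt{101528 - \frac{153451}{19542549923}} = \sqrt{\frac{1984116008428893}{19542549923}} = \frac{3 \sqrt{4308298460860570027569471}}{19542549923} \approx 318.63$)
$\frac{m{\left(-466 \right)}}{E} = \frac{548352 - -443632}{\frac{3}{19542549923} \sqrt{4308298460860570027569471}} = \left(548352 + 443632\right) \frac{\sqrt{4308298460860570027569471}}{661372002809631} = 991984 \frac{\sqrt{4308298460860570027569471}}{661372002809631} = \frac{991984 \sqrt{4308298460860570027569471}}{661372002809631}$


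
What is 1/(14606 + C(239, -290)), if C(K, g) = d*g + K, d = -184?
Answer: 1/68205 ≈ 1.4662e-5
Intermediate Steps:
C(K, g) = K - 184*g (C(K, g) = -184*g + K = K - 184*g)
1/(14606 + C(239, -290)) = 1/(14606 + (239 - 184*(-290))) = 1/(14606 + (239 + 53360)) = 1/(14606 + 53599) = 1/68205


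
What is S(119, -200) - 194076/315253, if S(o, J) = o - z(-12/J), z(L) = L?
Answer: 1865105791/15762650 ≈ 118.32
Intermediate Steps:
S(o, J) = o + 12/J (S(o, J) = o - (-12)/J = o + 12/J)
S(119, -200) - 194076/315253 = (119 + 12/(-200)) - 194076/315253 = (119 + 12*(-1/200)) - 194076*1/315253 = (119 - 3/50) - 194076/315253 = 5947/50 - 194076/315253 = 1865105791/15762650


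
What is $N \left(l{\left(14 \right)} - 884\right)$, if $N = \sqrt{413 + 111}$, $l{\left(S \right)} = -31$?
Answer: $- 1830 \sqrt{131} \approx -20945.0$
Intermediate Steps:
$N = 2 \sqrt{131}$ ($N = \sqrt{524} = 2 \sqrt{131} \approx 22.891$)
$N \left(l{\left(14 \right)} - 884\right) = 2 \sqrt{131} \left(-31 - 884\right) = 2 \sqrt{131} \left(-915\right) = - 1830 \sqrt{131}$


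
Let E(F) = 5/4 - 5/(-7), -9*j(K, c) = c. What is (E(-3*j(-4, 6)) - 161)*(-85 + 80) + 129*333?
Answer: 1225061/28 ≈ 43752.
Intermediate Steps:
j(K, c) = -c/9
E(F) = 55/28 (E(F) = 5*(1/4) - 5*(-1/7) = 5/4 + 5/7 = 55/28)
(E(-3*j(-4, 6)) - 161)*(-85 + 80) + 129*333 = (55/28 - 161)*(-85 + 80) + 129*333 = -4453/28*(-5) + 42957 = 22265/28 + 42957 = 1225061/28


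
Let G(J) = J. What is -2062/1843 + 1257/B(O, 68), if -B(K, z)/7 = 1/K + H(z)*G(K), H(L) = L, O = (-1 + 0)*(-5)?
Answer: -12045163/7314867 ≈ -1.6467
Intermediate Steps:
O = 5 (O = -1*(-5) = 5)
B(K, z) = -7/K - 7*K*z (B(K, z) = -7*(1/K + z*K) = -7*(1/K + K*z) = -7/K - 7*K*z)
-2062/1843 + 1257/B(O, 68) = -2062/1843 + 1257/(-7/5 - 7*5*68) = -2062*1/1843 + 1257/(-7*⅕ - 2380) = -2062/1843 + 1257/(-7/5 - 2380) = -2062/1843 + 1257/(-11907/5) = -2062/1843 + 1257*(-5/11907) = -2062/1843 - 2095/3969 = -12045163/7314867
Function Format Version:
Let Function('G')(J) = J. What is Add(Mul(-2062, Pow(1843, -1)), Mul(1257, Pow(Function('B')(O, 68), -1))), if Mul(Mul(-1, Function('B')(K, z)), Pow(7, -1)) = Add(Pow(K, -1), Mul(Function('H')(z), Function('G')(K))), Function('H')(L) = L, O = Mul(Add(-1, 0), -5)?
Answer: Rational(-12045163, 7314867) ≈ -1.6467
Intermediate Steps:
O = 5 (O = Mul(-1, -5) = 5)
Function('B')(K, z) = Add(Mul(-7, Pow(K, -1)), Mul(-7, K, z)) (Function('B')(K, z) = Mul(-7, Add(Pow(K, -1), Mul(z, K))) = Mul(-7, Add(Pow(K, -1), Mul(K, z))) = Add(Mul(-7, Pow(K, -1)), Mul(-7, K, z)))
Add(Mul(-2062, Pow(1843, -1)), Mul(1257, Pow(Function('B')(O, 68), -1))) = Add(Mul(-2062, Pow(1843, -1)), Mul(1257, Pow(Add(Mul(-7, Pow(5, -1)), Mul(-7, 5, 68)), -1))) = Add(Mul(-2062, Rational(1, 1843)), Mul(1257, Pow(Add(Mul(-7, Rational(1, 5)), -2380), -1))) = Add(Rational(-2062, 1843), Mul(1257, Pow(Add(Rational(-7, 5), -2380), -1))) = Add(Rational(-2062, 1843), Mul(1257, Pow(Rational(-11907, 5), -1))) = Add(Rational(-2062, 1843), Mul(1257, Rational(-5, 11907))) = Add(Rational(-2062, 1843), Rational(-2095, 3969)) = Rational(-12045163, 7314867)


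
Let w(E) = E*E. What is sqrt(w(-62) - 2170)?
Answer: 3*sqrt(186) ≈ 40.915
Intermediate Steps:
w(E) = E**2
sqrt(w(-62) - 2170) = sqrt((-62)**2 - 2170) = sqrt(3844 - 2170) = sqrt(1674) = 3*sqrt(186)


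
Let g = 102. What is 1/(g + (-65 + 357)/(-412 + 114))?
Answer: 149/15052 ≈ 0.0098990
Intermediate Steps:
1/(g + (-65 + 357)/(-412 + 114)) = 1/(102 + (-65 + 357)/(-412 + 114)) = 1/(102 + 292/(-298)) = 1/(102 + 292*(-1/298)) = 1/(102 - 146/149) = 1/(15052/149) = 149/15052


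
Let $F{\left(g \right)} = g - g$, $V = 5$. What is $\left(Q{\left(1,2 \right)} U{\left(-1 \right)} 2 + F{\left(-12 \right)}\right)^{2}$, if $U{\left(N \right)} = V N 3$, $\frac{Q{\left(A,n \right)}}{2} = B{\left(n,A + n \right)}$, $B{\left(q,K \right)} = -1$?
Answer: $3600$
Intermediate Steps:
$Q{\left(A,n \right)} = -2$ ($Q{\left(A,n \right)} = 2 \left(-1\right) = -2$)
$F{\left(g \right)} = 0$
$U{\left(N \right)} = 15 N$ ($U{\left(N \right)} = 5 N 3 = 15 N$)
$\left(Q{\left(1,2 \right)} U{\left(-1 \right)} 2 + F{\left(-12 \right)}\right)^{2} = \left(- 2 \cdot 15 \left(-1\right) 2 + 0\right)^{2} = \left(\left(-2\right) \left(-15\right) 2 + 0\right)^{2} = \left(30 \cdot 2 + 0\right)^{2} = \left(60 + 0\right)^{2} = 60^{2} = 3600$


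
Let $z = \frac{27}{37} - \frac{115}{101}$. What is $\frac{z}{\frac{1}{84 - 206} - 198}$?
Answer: $\frac{186416}{90274709} \approx 0.002065$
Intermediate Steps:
$z = - \frac{1528}{3737}$ ($z = 27 \cdot \frac{1}{37} - \frac{115}{101} = \frac{27}{37} - \frac{115}{101} = - \frac{1528}{3737} \approx -0.40888$)
$\frac{z}{\frac{1}{84 - 206} - 198} = \frac{1}{\frac{1}{84 - 206} - 198} \left(- \frac{1528}{3737}\right) = \frac{1}{\frac{1}{-122} - 198} \left(- \frac{1528}{3737}\right) = \frac{1}{- \frac{1}{122} - 198} \left(- \frac{1528}{3737}\right) = \frac{1}{- \frac{24157}{122}} \left(- \frac{1528}{3737}\right) = \left(- \frac{122}{24157}\right) \left(- \frac{1528}{3737}\right) = \frac{186416}{90274709}$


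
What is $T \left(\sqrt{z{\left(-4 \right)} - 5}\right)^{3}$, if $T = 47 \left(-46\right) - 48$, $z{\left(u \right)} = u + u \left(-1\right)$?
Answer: $11050 i \sqrt{5} \approx 24709.0 i$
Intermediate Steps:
$z{\left(u \right)} = 0$ ($z{\left(u \right)} = u - u = 0$)
$T = -2210$ ($T = -2162 - 48 = -2210$)
$T \left(\sqrt{z{\left(-4 \right)} - 5}\right)^{3} = - 2210 \left(\sqrt{0 - 5}\right)^{3} = - 2210 \left(\sqrt{-5}\right)^{3} = - 2210 \left(i \sqrt{5}\right)^{3} = - 2210 \left(- 5 i \sqrt{5}\right) = 11050 i \sqrt{5}$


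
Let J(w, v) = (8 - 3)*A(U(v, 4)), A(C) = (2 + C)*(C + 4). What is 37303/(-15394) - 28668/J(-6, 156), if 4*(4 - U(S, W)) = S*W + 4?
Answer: -4637716177/1731748030 ≈ -2.6781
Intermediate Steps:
U(S, W) = 3 - S*W/4 (U(S, W) = 4 - (S*W + 4)/4 = 4 - (4 + S*W)/4 = 4 + (-1 - S*W/4) = 3 - S*W/4)
A(C) = (2 + C)*(4 + C)
J(w, v) = 130 - 30*v + 5*(3 - v)² (J(w, v) = (8 - 3)*(8 + (3 - ¼*v*4)² + 6*(3 - ¼*v*4)) = 5*(8 + (3 - v)² + 6*(3 - v)) = 5*(8 + (3 - v)² + (18 - 6*v)) = 5*(26 + (3 - v)² - 6*v) = 130 - 30*v + 5*(3 - v)²)
37303/(-15394) - 28668/J(-6, 156) = 37303/(-15394) - 28668/(175 - 60*156 + 5*156²) = 37303*(-1/15394) - 28668/(175 - 9360 + 5*24336) = -37303/15394 - 28668/(175 - 9360 + 121680) = -37303/15394 - 28668/112495 = -4637716177/1731748030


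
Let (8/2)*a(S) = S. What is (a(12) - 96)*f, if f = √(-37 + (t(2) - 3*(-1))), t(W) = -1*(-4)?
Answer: -93*I*√30 ≈ -509.38*I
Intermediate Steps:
t(W) = 4
a(S) = S/4
f = I*√30 (f = √(-37 + (4 - 3*(-1))) = √(-37 + (4 + 3)) = √(-37 + 7) = √(-30) = I*√30 ≈ 5.4772*I)
(a(12) - 96)*f = ((¼)*12 - 96)*(I*√30) = (3 - 96)*(I*√30) = -93*I*√30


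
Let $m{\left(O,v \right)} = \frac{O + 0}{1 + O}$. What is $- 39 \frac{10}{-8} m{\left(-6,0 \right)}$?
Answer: $\frac{117}{2} \approx 58.5$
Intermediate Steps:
$m{\left(O,v \right)} = \frac{O}{1 + O}$
$- 39 \frac{10}{-8} m{\left(-6,0 \right)} = - 39 \frac{10}{-8} \left(- \frac{6}{1 - 6}\right) = - 39 \cdot 10 \left(- \frac{1}{8}\right) \left(- \frac{6}{-5}\right) = \left(-39\right) \left(- \frac{5}{4}\right) \left(\left(-6\right) \left(- \frac{1}{5}\right)\right) = \frac{195}{4} \cdot \frac{6}{5} = \frac{117}{2}$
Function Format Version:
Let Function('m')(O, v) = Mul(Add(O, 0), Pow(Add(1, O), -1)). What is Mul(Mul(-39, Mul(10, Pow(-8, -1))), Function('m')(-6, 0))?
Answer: Rational(117, 2) ≈ 58.500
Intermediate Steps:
Function('m')(O, v) = Mul(O, Pow(Add(1, O), -1))
Mul(Mul(-39, Mul(10, Pow(-8, -1))), Function('m')(-6, 0)) = Mul(Mul(-39, Mul(10, Pow(-8, -1))), Mul(-6, Pow(Add(1, -6), -1))) = Mul(Mul(-39, Mul(10, Rational(-1, 8))), Mul(-6, Pow(-5, -1))) = Mul(Mul(-39, Rational(-5, 4)), Mul(-6, Rational(-1, 5))) = Mul(Rational(195, 4), Rational(6, 5)) = Rational(117, 2)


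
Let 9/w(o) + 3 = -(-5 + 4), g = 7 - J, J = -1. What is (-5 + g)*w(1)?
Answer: -27/2 ≈ -13.500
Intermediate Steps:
g = 8 (g = 7 - 1*(-1) = 7 + 1 = 8)
w(o) = -9/2 (w(o) = 9/(-3 - (-5 + 4)) = 9/(-3 - 1*(-1)) = 9/(-3 + 1) = 9/(-2) = 9*(-1/2) = -9/2)
(-5 + g)*w(1) = (-5 + 8)*(-9/2) = 3*(-9/2) = -27/2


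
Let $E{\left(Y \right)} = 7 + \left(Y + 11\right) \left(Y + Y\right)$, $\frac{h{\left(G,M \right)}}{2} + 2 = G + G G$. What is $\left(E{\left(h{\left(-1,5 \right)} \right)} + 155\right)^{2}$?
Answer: $11236$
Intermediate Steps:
$h{\left(G,M \right)} = -4 + 2 G + 2 G^{2}$ ($h{\left(G,M \right)} = -4 + 2 \left(G + G G\right) = -4 + 2 \left(G + G^{2}\right) = -4 + \left(2 G + 2 G^{2}\right) = -4 + 2 G + 2 G^{2}$)
$E{\left(Y \right)} = 7 + 2 Y \left(11 + Y\right)$ ($E{\left(Y \right)} = 7 + \left(11 + Y\right) 2 Y = 7 + 2 Y \left(11 + Y\right)$)
$\left(E{\left(h{\left(-1,5 \right)} \right)} + 155\right)^{2} = \left(\left(7 + 2 \left(-4 + 2 \left(-1\right) + 2 \left(-1\right)^{2}\right)^{2} + 22 \left(-4 + 2 \left(-1\right) + 2 \left(-1\right)^{2}\right)\right) + 155\right)^{2} = \left(\left(7 + 2 \left(-4 - 2 + 2 \cdot 1\right)^{2} + 22 \left(-4 - 2 + 2 \cdot 1\right)\right) + 155\right)^{2} = \left(\left(7 + 2 \left(-4 - 2 + 2\right)^{2} + 22 \left(-4 - 2 + 2\right)\right) + 155\right)^{2} = \left(\left(7 + 2 \left(-4\right)^{2} + 22 \left(-4\right)\right) + 155\right)^{2} = \left(\left(7 + 2 \cdot 16 - 88\right) + 155\right)^{2} = \left(\left(7 + 32 - 88\right) + 155\right)^{2} = \left(-49 + 155\right)^{2} = 106^{2} = 11236$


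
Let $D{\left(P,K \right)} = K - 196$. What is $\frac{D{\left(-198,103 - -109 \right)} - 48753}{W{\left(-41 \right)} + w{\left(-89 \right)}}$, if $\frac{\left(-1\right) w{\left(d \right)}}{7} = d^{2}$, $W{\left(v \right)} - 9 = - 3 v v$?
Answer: $\frac{48737}{60481} \approx 0.80582$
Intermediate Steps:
$D{\left(P,K \right)} = -196 + K$
$W{\left(v \right)} = 9 - 3 v^{2}$ ($W{\left(v \right)} = 9 + - 3 v v = 9 - 3 v^{2}$)
$w{\left(d \right)} = - 7 d^{2}$
$\frac{D{\left(-198,103 - -109 \right)} - 48753}{W{\left(-41 \right)} + w{\left(-89 \right)}} = \frac{\left(-196 + \left(103 - -109\right)\right) - 48753}{\left(9 - 3 \left(-41\right)^{2}\right) - 7 \left(-89\right)^{2}} = \frac{\left(-196 + \left(103 + 109\right)\right) - 48753}{\left(9 - 5043\right) - 55447} = \frac{\left(-196 + 212\right) - 48753}{\left(9 - 5043\right) - 55447} = \frac{16 - 48753}{-5034 - 55447} = - \frac{48737}{-60481} = \left(-48737\right) \left(- \frac{1}{60481}\right) = \frac{48737}{60481}$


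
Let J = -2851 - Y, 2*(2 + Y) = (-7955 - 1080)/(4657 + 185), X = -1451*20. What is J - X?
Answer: 253448999/9684 ≈ 26172.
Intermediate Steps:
X = -29020
Y = -28403/9684 (Y = -2 + ((-7955 - 1080)/(4657 + 185))/2 = -2 + (-9035/4842)/2 = -2 + (-9035*1/4842)/2 = -2 + (½)*(-9035/4842) = -2 - 9035/9684 = -28403/9684 ≈ -2.9330)
J = -27580681/9684 (J = -2851 - 1*(-28403/9684) = -2851 + 28403/9684 = -27580681/9684 ≈ -2848.1)
J - X = -27580681/9684 - 1*(-29020) = -27580681/9684 + 29020 = 253448999/9684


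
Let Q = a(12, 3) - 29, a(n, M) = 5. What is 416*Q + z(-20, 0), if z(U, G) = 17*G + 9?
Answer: -9975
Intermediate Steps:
z(U, G) = 9 + 17*G
Q = -24 (Q = 5 - 29 = -24)
416*Q + z(-20, 0) = 416*(-24) + (9 + 17*0) = -9984 + (9 + 0) = -9984 + 9 = -9975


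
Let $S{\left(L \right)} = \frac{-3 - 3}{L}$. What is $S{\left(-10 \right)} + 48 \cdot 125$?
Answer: $\frac{30003}{5} \approx 6000.6$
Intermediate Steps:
$S{\left(L \right)} = - \frac{6}{L}$ ($S{\left(L \right)} = \frac{-3 - 3}{L} = - \frac{6}{L}$)
$S{\left(-10 \right)} + 48 \cdot 125 = - \frac{6}{-10} + 48 \cdot 125 = \left(-6\right) \left(- \frac{1}{10}\right) + 6000 = \frac{3}{5} + 6000 = \frac{30003}{5}$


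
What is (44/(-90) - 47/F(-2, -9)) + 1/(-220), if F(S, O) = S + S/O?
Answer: 205477/7920 ≈ 25.944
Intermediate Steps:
F(S, O) = S + S/O
(44/(-90) - 47/F(-2, -9)) + 1/(-220) = (44/(-90) - 47/(-2 - 2/(-9))) + 1/(-220) = (44*(-1/90) - 47/(-2 - 2*(-1/9))) - 1/220 = (-22/45 - 47/(-2 + 2/9)) - 1/220 = (-22/45 - 47/(-16/9)) - 1/220 = (-22/45 - 47*(-9/16)) - 1/220 = (-22/45 + 423/16) - 1/220 = 18683/720 - 1/220 = 205477/7920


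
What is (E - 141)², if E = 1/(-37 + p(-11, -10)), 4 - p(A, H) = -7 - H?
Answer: 25775929/1296 ≈ 19889.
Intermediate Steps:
p(A, H) = 11 + H (p(A, H) = 4 - (-7 - H) = 4 + (7 + H) = 11 + H)
E = -1/36 (E = 1/(-37 + (11 - 10)) = 1/(-37 + 1) = 1/(-36) = -1/36 ≈ -0.027778)
(E - 141)² = (-1/36 - 141)² = (-5077/36)² = 25775929/1296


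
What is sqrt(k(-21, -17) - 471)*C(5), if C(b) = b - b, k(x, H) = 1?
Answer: 0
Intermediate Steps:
C(b) = 0
sqrt(k(-21, -17) - 471)*C(5) = sqrt(1 - 471)*0 = sqrt(-470)*0 = (I*sqrt(470))*0 = 0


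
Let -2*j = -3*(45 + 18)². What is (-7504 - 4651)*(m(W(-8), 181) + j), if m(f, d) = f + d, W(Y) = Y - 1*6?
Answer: -148789355/2 ≈ -7.4395e+7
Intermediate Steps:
W(Y) = -6 + Y (W(Y) = Y - 6 = -6 + Y)
m(f, d) = d + f
j = 11907/2 (j = -(-3)*(45 + 18)²/2 = -(-3)*63²/2 = -(-3)*3969/2 = -½*(-11907) = 11907/2 ≈ 5953.5)
(-7504 - 4651)*(m(W(-8), 181) + j) = (-7504 - 4651)*((181 + (-6 - 8)) + 11907/2) = -12155*((181 - 14) + 11907/2) = -12155*(167 + 11907/2) = -12155*12241/2 = -148789355/2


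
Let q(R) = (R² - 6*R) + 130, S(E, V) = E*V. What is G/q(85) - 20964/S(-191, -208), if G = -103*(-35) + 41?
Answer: 337427/67984540 ≈ 0.0049633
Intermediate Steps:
G = 3646 (G = 3605 + 41 = 3646)
q(R) = 130 + R² - 6*R
G/q(85) - 20964/S(-191, -208) = 3646/(130 + 85² - 6*85) - 20964/((-191*(-208))) = 3646/(130 + 7225 - 510) - 20964/39728 = 3646/6845 - 20964*1/39728 = 3646*(1/6845) - 5241/9932 = 3646/6845 - 5241/9932 = 337427/67984540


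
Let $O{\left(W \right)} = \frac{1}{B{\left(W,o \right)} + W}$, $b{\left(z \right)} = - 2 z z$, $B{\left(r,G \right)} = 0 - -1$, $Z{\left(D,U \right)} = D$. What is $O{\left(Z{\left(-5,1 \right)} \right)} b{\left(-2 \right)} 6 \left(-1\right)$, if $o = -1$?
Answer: $-12$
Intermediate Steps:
$B{\left(r,G \right)} = 1$ ($B{\left(r,G \right)} = 0 + 1 = 1$)
$b{\left(z \right)} = - 2 z^{2}$
$O{\left(W \right)} = \frac{1}{1 + W}$
$O{\left(Z{\left(-5,1 \right)} \right)} b{\left(-2 \right)} 6 \left(-1\right) = \frac{- 2 \left(-2\right)^{2} \cdot 6 \left(-1\right)}{1 - 5} = \frac{\left(-2\right) 4 \cdot 6 \left(-1\right)}{-4} = - \frac{\left(-8\right) 6 \left(-1\right)}{4} = - \frac{\left(-48\right) \left(-1\right)}{4} = \left(- \frac{1}{4}\right) 48 = -12$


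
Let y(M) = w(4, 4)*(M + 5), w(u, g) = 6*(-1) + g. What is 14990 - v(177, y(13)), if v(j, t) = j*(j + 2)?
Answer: -16693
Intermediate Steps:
w(u, g) = -6 + g
y(M) = -10 - 2*M (y(M) = (-6 + 4)*(M + 5) = -2*(5 + M) = -10 - 2*M)
v(j, t) = j*(2 + j)
14990 - v(177, y(13)) = 14990 - 177*(2 + 177) = 14990 - 177*179 = 14990 - 1*31683 = 14990 - 31683 = -16693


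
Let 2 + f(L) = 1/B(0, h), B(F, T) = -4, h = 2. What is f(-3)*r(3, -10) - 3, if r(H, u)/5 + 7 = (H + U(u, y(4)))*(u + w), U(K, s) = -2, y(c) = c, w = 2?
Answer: 663/4 ≈ 165.75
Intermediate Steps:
f(L) = -9/4 (f(L) = -2 + 1/(-4) = -2 - 1/4 = -9/4)
r(H, u) = -35 + 5*(-2 + H)*(2 + u) (r(H, u) = -35 + 5*((H - 2)*(u + 2)) = -35 + 5*((-2 + H)*(2 + u)) = -35 + 5*(-2 + H)*(2 + u))
f(-3)*r(3, -10) - 3 = -9*(-55 - 10*(-10) + 10*3 + 5*3*(-10))/4 - 3 = -9*(-55 + 100 + 30 - 150)/4 - 3 = -9/4*(-75) - 3 = 675/4 - 3 = 663/4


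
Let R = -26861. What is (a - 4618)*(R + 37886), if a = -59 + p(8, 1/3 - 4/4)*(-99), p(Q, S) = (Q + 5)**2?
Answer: -236023200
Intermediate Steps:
p(Q, S) = (5 + Q)**2
a = -16790 (a = -59 + (5 + 8)**2*(-99) = -59 + 13**2*(-99) = -59 + 169*(-99) = -59 - 16731 = -16790)
(a - 4618)*(R + 37886) = (-16790 - 4618)*(-26861 + 37886) = -21408*11025 = -236023200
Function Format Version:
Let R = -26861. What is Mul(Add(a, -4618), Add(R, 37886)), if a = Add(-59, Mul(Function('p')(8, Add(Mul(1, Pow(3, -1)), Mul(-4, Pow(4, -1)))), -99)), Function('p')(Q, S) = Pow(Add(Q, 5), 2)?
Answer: -236023200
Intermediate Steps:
Function('p')(Q, S) = Pow(Add(5, Q), 2)
a = -16790 (a = Add(-59, Mul(Pow(Add(5, 8), 2), -99)) = Add(-59, Mul(Pow(13, 2), -99)) = Add(-59, Mul(169, -99)) = Add(-59, -16731) = -16790)
Mul(Add(a, -4618), Add(R, 37886)) = Mul(Add(-16790, -4618), Add(-26861, 37886)) = Mul(-21408, 11025) = -236023200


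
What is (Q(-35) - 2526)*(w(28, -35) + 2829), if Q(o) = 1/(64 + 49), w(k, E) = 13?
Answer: -811211954/113 ≈ -7.1789e+6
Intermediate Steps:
Q(o) = 1/113
(Q(-35) - 2526)*(w(28, -35) + 2829) = (1/113 - 2526)*(13 + 2829) = -285437/113*2842 = -811211954/113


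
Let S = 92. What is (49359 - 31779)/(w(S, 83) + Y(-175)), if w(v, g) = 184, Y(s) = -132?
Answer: 4395/13 ≈ 338.08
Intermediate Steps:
(49359 - 31779)/(w(S, 83) + Y(-175)) = (49359 - 31779)/(184 - 132) = 17580/52 = 17580*(1/52) = 4395/13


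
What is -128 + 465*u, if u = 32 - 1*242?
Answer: -97778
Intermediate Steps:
u = -210 (u = 32 - 242 = -210)
-128 + 465*u = -128 + 465*(-210) = -128 - 97650 = -97778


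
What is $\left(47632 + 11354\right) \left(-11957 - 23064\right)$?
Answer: $-2065748706$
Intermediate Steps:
$\left(47632 + 11354\right) \left(-11957 - 23064\right) = 58986 \left(-35021\right) = -2065748706$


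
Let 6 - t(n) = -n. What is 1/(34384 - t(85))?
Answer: 1/34293 ≈ 2.9160e-5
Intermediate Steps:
t(n) = 6 + n (t(n) = 6 - (-1)*n = 6 + n)
1/(34384 - t(85)) = 1/(34384 - (6 + 85)) = 1/(34384 - 1*91) = 1/(34384 - 91) = 1/34293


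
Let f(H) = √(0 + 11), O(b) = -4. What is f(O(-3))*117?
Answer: 117*√11 ≈ 388.04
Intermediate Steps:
f(H) = √11
f(O(-3))*117 = √11*117 = 117*√11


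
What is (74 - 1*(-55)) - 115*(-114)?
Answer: 13239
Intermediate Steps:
(74 - 1*(-55)) - 115*(-114) = (74 + 55) + 13110 = 129 + 13110 = 13239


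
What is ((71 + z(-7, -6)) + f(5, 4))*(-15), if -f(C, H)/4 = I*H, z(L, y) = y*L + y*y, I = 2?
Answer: -1755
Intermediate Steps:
z(L, y) = y**2 + L*y (z(L, y) = L*y + y**2 = y**2 + L*y)
f(C, H) = -8*H
((71 + z(-7, -6)) + f(5, 4))*(-15) = ((71 - 6*(-7 - 6)) - 8*4)*(-15) = ((71 - 6*(-13)) - 32)*(-15) = ((71 + 78) - 32)*(-15) = (149 - 32)*(-15) = 117*(-15) = -1755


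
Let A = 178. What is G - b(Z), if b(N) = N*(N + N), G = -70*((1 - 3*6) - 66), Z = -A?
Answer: -57558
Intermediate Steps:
Z = -178 (Z = -1*178 = -178)
G = 5810 (G = -70*((1 - 18) - 66) = -70*(-17 - 66) = -70*(-83) = 5810)
b(N) = 2*N² (b(N) = N*(2*N) = 2*N²)
G - b(Z) = 5810 - 2*(-178)² = 5810 - 2*31684 = 5810 - 1*63368 = 5810 - 63368 = -57558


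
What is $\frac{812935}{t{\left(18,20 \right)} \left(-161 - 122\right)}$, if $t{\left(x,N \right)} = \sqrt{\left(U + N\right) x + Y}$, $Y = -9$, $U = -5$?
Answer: $- \frac{812935 \sqrt{29}}{24621} \approx -177.81$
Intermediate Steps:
$t{\left(x,N \right)} = \sqrt{-9 + x \left(-5 + N\right)}$ ($t{\left(x,N \right)} = \sqrt{\left(-5 + N\right) x - 9} = \sqrt{x \left(-5 + N\right) - 9} = \sqrt{-9 + x \left(-5 + N\right)}$)
$\frac{812935}{t{\left(18,20 \right)} \left(-161 - 122\right)} = \frac{812935}{\sqrt{-9 - 90 + 20 \cdot 18} \left(-161 - 122\right)} = \frac{812935}{\sqrt{-9 - 90 + 360} \left(-283\right)} = \frac{812935}{\sqrt{261} \left(-283\right)} = \frac{812935}{3 \sqrt{29} \left(-283\right)} = \frac{812935}{\left(-849\right) \sqrt{29}} = 812935 \left(- \frac{\sqrt{29}}{24621}\right) = - \frac{812935 \sqrt{29}}{24621}$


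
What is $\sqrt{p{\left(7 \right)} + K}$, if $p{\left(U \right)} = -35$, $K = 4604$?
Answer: $\sqrt{4569} \approx 67.594$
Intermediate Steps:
$\sqrt{p{\left(7 \right)} + K} = \sqrt{-35 + 4604} = \sqrt{4569}$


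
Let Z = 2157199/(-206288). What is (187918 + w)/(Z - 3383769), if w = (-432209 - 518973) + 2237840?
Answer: -304187333888/698033096671 ≈ -0.43578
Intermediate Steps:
Z = -2157199/206288 (Z = 2157199*(-1/206288) = -2157199/206288 ≈ -10.457)
w = 1286658 (w = -951182 + 2237840 = 1286658)
(187918 + w)/(Z - 3383769) = (187918 + 1286658)/(-2157199/206288 - 3383769) = 1474576/(-698033096671/206288) = 1474576*(-206288/698033096671) = -304187333888/698033096671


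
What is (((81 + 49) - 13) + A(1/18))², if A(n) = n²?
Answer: 1437092281/104976 ≈ 13690.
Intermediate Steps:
(((81 + 49) - 13) + A(1/18))² = (((81 + 49) - 13) + (1/18)²)² = ((130 - 13) + (1/18)²)² = (117 + 1/324)² = (37909/324)² = 1437092281/104976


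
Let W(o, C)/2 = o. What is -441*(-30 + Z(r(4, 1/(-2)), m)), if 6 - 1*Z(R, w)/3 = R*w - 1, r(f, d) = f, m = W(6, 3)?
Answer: 67473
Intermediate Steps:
W(o, C) = 2*o
m = 12 (m = 2*6 = 12)
Z(R, w) = 21 - 3*R*w (Z(R, w) = 18 - 3*(R*w - 1) = 18 - 3*(-1 + R*w) = 18 + (3 - 3*R*w) = 21 - 3*R*w)
-441*(-30 + Z(r(4, 1/(-2)), m)) = -441*(-30 + (21 - 3*4*12)) = -441*(-30 + (21 - 144)) = -441*(-30 - 123) = -441*(-153) = 67473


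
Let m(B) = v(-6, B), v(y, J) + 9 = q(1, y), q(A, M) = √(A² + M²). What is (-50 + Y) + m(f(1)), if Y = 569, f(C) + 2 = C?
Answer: 510 + √37 ≈ 516.08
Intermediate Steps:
v(y, J) = -9 + √(1 + y²) (v(y, J) = -9 + √(1² + y²) = -9 + √(1 + y²))
f(C) = -2 + C
m(B) = -9 + √37 (m(B) = -9 + √(1 + (-6)²) = -9 + √(1 + 36) = -9 + √37)
(-50 + Y) + m(f(1)) = (-50 + 569) + (-9 + √37) = 519 + (-9 + √37) = 510 + √37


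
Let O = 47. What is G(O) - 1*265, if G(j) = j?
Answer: -218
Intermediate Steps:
G(O) - 1*265 = 47 - 1*265 = 47 - 265 = -218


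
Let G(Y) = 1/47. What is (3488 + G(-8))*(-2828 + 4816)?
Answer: 325906756/47 ≈ 6.9342e+6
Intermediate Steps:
G(Y) = 1/47
(3488 + G(-8))*(-2828 + 4816) = (3488 + 1/47)*(-2828 + 4816) = (163937/47)*1988 = 325906756/47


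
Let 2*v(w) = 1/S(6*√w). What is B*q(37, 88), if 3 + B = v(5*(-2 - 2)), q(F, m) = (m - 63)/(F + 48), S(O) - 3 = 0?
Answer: -⅚ ≈ -0.83333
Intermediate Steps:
S(O) = 3 (S(O) = 3 + 0 = 3)
v(w) = ⅙ (v(w) = (½)/3 = (½)*(⅓) = ⅙)
q(F, m) = (-63 + m)/(48 + F)
B = -17/6 (B = -3 + ⅙ = -17/6 ≈ -2.8333)
B*q(37, 88) = -17*(-63 + 88)/(6*(48 + 37)) = -17*25/(6*85) = -25/30 = -17/6*5/17 = -⅚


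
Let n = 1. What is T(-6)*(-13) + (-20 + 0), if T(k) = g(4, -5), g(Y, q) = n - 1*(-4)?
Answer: -85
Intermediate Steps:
g(Y, q) = 5 (g(Y, q) = 1 - 1*(-4) = 1 + 4 = 5)
T(k) = 5
T(-6)*(-13) + (-20 + 0) = 5*(-13) + (-20 + 0) = -65 - 20 = -85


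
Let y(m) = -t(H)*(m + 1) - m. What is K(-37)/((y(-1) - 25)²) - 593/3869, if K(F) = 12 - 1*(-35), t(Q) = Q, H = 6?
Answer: -159725/2228544 ≈ -0.071672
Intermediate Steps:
y(m) = -6 - 7*m (y(m) = -6*(m + 1) - m = -6*(1 + m) - m = -(6 + 6*m) - m = (-6 - 6*m) - m = -6 - 7*m)
K(F) = 47 (K(F) = 12 + 35 = 47)
K(-37)/((y(-1) - 25)²) - 593/3869 = 47/(((-6 - 7*(-1)) - 25)²) - 593/3869 = 47/(((-6 + 7) - 25)²) - 593*1/3869 = 47/((1 - 25)²) - 593/3869 = 47/((-24)²) - 593/3869 = 47/576 - 593/3869 = -159725/2228544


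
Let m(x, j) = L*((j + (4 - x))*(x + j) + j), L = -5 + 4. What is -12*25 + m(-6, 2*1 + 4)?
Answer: -306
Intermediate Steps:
L = -1
m(x, j) = -j - (j + x)*(4 + j - x) (m(x, j) = -((j + (4 - x))*(x + j) + j) = -((4 + j - x)*(j + x) + j) = -((j + x)*(4 + j - x) + j) = -(j + (j + x)*(4 + j - x)) = -j - (j + x)*(4 + j - x))
-12*25 + m(-6, 2*1 + 4) = -12*25 + ((-6)² - (2*1 + 4)² - 5*(2*1 + 4) - 4*(-6)) = -300 + (36 - (2 + 4)² - 5*(2 + 4) + 24) = -300 + (36 - 1*6² - 5*6 + 24) = -300 + (36 - 1*36 - 30 + 24) = -300 + (36 - 36 - 30 + 24) = -300 - 6 = -306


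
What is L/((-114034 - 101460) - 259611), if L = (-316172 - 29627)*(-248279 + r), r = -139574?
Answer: -134119179547/475105 ≈ -2.8229e+5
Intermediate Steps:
L = 134119179547 (L = (-316172 - 29627)*(-248279 - 139574) = -345799*(-387853) = 134119179547)
L/((-114034 - 101460) - 259611) = 134119179547/((-114034 - 101460) - 259611) = 134119179547/(-215494 - 259611) = 134119179547/(-475105) = 134119179547*(-1/475105) = -134119179547/475105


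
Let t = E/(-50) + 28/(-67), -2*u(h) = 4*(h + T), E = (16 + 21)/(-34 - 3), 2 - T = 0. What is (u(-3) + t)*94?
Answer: 252249/1675 ≈ 150.60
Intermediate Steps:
T = 2 (T = 2 - 1*0 = 2 + 0 = 2)
E = -1 (E = 37/(-37) = 37*(-1/37) = -1)
u(h) = -4 - 2*h (u(h) = -2*(h + 2) = -2*(2 + h) = -(8 + 4*h)/2 = -4 - 2*h)
t = -1333/3350 (t = -1/(-50) + 28/(-67) = -1*(-1/50) + 28*(-1/67) = 1/50 - 28/67 = -1333/3350 ≈ -0.39791)
(u(-3) + t)*94 = ((-4 - 2*(-3)) - 1333/3350)*94 = ((-4 + 6) - 1333/3350)*94 = (2 - 1333/3350)*94 = (5367/3350)*94 = 252249/1675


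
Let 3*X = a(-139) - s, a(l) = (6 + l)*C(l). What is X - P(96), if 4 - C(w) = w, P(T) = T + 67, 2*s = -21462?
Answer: -8777/3 ≈ -2925.7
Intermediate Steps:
s = -10731 (s = (1/2)*(-21462) = -10731)
P(T) = 67 + T
C(w) = 4 - w
a(l) = (4 - l)*(6 + l) (a(l) = (6 + l)*(4 - l) = (4 - l)*(6 + l))
X = -8288/3 (X = (-(-4 - 139)*(6 - 139) - 1*(-10731))/3 = (-1*(-143)*(-133) + 10731)/3 = (-19019 + 10731)/3 = (1/3)*(-8288) = -8288/3 ≈ -2762.7)
X - P(96) = -8288/3 - (67 + 96) = -8288/3 - 1*163 = -8288/3 - 163 = -8777/3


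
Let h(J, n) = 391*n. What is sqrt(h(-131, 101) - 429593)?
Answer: I*sqrt(390102) ≈ 624.58*I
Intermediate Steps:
sqrt(h(-131, 101) - 429593) = sqrt(391*101 - 429593) = sqrt(39491 - 429593) = sqrt(-390102) = I*sqrt(390102)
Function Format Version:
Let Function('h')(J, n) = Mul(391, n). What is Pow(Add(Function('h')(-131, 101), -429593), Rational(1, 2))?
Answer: Mul(I, Pow(390102, Rational(1, 2))) ≈ Mul(624.58, I)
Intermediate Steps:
Pow(Add(Function('h')(-131, 101), -429593), Rational(1, 2)) = Pow(Add(Mul(391, 101), -429593), Rational(1, 2)) = Pow(Add(39491, -429593), Rational(1, 2)) = Pow(-390102, Rational(1, 2)) = Mul(I, Pow(390102, Rational(1, 2)))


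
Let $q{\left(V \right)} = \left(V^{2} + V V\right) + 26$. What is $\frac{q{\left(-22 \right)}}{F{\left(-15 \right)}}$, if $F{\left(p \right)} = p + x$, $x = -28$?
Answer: $- \frac{994}{43} \approx -23.116$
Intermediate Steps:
$q{\left(V \right)} = 26 + 2 V^{2}$ ($q{\left(V \right)} = \left(V^{2} + V^{2}\right) + 26 = 2 V^{2} + 26 = 26 + 2 V^{2}$)
$F{\left(p \right)} = -28 + p$ ($F{\left(p \right)} = p - 28 = -28 + p$)
$\frac{q{\left(-22 \right)}}{F{\left(-15 \right)}} = \frac{26 + 2 \left(-22\right)^{2}}{-28 - 15} = \frac{26 + 2 \cdot 484}{-43} = \left(26 + 968\right) \left(- \frac{1}{43}\right) = 994 \left(- \frac{1}{43}\right) = - \frac{994}{43}$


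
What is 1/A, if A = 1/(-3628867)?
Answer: -3628867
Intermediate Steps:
A = -1/3628867 ≈ -2.7557e-7
1/A = 1/(-1/3628867) = -3628867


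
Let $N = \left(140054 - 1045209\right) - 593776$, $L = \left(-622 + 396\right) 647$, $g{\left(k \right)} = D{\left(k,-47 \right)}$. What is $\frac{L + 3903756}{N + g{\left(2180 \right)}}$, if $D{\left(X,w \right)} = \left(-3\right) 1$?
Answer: $- \frac{1878767}{749467} \approx -2.5068$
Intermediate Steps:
$D{\left(X,w \right)} = -3$
$g{\left(k \right)} = -3$
$L = -146222$ ($L = \left(-226\right) 647 = -146222$)
$N = -1498931$ ($N = -905155 - 593776 = -1498931$)
$\frac{L + 3903756}{N + g{\left(2180 \right)}} = \frac{-146222 + 3903756}{-1498931 - 3} = \frac{3757534}{-1498934} = 3757534 \left(- \frac{1}{1498934}\right) = - \frac{1878767}{749467}$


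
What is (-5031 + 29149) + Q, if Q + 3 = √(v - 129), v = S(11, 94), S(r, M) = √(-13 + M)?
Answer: 24115 + 2*I*√30 ≈ 24115.0 + 10.954*I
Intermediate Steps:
v = 9 (v = √(-13 + 94) = √81 = 9)
Q = -3 + 2*I*√30 (Q = -3 + √(9 - 129) = -3 + √(-120) = -3 + 2*I*√30 ≈ -3.0 + 10.954*I)
(-5031 + 29149) + Q = (-5031 + 29149) + (-3 + 2*I*√30) = 24118 + (-3 + 2*I*√30) = 24115 + 2*I*√30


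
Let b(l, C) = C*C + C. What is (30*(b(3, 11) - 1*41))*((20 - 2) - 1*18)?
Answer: 0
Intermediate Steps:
b(l, C) = C + C² (b(l, C) = C² + C = C + C²)
(30*(b(3, 11) - 1*41))*((20 - 2) - 1*18) = (30*(11*(1 + 11) - 1*41))*((20 - 2) - 1*18) = (30*(11*12 - 41))*(18 - 18) = (30*(132 - 41))*0 = (30*91)*0 = 2730*0 = 0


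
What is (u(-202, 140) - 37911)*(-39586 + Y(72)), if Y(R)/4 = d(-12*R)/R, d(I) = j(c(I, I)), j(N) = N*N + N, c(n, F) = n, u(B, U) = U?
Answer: -69423098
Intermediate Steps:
j(N) = N + N² (j(N) = N² + N = N + N²)
d(I) = I*(1 + I)
Y(R) = -48 + 576*R (Y(R) = 4*(((-12*R)*(1 - 12*R))/R) = 4*((-12*R*(1 - 12*R))/R) = 4*(-12 + 144*R) = -48 + 576*R)
(u(-202, 140) - 37911)*(-39586 + Y(72)) = (140 - 37911)*(-39586 + (-48 + 576*72)) = -37771*(-39586 + (-48 + 41472)) = -37771*(-39586 + 41424) = -37771*1838 = -69423098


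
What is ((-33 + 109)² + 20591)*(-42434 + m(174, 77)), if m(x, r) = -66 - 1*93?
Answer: -1123049631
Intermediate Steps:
m(x, r) = -159 (m(x, r) = -66 - 93 = -159)
((-33 + 109)² + 20591)*(-42434 + m(174, 77)) = ((-33 + 109)² + 20591)*(-42434 - 159) = (76² + 20591)*(-42593) = (5776 + 20591)*(-42593) = 26367*(-42593) = -1123049631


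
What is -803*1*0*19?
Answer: 0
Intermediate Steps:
-803*1*0*19 = -0*19 = -803*0 = 0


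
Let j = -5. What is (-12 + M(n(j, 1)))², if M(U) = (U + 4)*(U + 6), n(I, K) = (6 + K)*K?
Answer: 17161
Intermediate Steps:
n(I, K) = K*(6 + K)
M(U) = (4 + U)*(6 + U)
(-12 + M(n(j, 1)))² = (-12 + (24 + (1*(6 + 1))² + 10*(1*(6 + 1))))² = (-12 + (24 + (1*7)² + 10*(1*7)))² = (-12 + (24 + 7² + 10*7))² = (-12 + (24 + 49 + 70))² = (-12 + 143)² = 131² = 17161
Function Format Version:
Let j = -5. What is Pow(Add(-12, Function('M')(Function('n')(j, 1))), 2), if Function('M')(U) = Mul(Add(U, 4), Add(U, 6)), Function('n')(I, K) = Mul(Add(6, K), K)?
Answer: 17161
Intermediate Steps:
Function('n')(I, K) = Mul(K, Add(6, K))
Function('M')(U) = Mul(Add(4, U), Add(6, U))
Pow(Add(-12, Function('M')(Function('n')(j, 1))), 2) = Pow(Add(-12, Add(24, Pow(Mul(1, Add(6, 1)), 2), Mul(10, Mul(1, Add(6, 1))))), 2) = Pow(Add(-12, Add(24, Pow(Mul(1, 7), 2), Mul(10, Mul(1, 7)))), 2) = Pow(Add(-12, Add(24, Pow(7, 2), Mul(10, 7))), 2) = Pow(Add(-12, Add(24, 49, 70)), 2) = Pow(Add(-12, 143), 2) = Pow(131, 2) = 17161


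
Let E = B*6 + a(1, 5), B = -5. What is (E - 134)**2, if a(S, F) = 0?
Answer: 26896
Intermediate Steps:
E = -30 (E = -5*6 + 0 = -30 + 0 = -30)
(E - 134)**2 = (-30 - 134)**2 = (-164)**2 = 26896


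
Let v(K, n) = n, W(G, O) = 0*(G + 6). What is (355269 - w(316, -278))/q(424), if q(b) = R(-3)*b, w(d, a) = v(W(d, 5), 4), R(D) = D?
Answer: -355265/1272 ≈ -279.30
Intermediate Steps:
W(G, O) = 0 (W(G, O) = 0*(6 + G) = 0)
w(d, a) = 4
q(b) = -3*b
(355269 - w(316, -278))/q(424) = (355269 - 1*4)/((-3*424)) = (355269 - 4)/(-1272) = 355265*(-1/1272) = -355265/1272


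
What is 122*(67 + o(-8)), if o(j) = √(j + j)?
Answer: 8174 + 488*I ≈ 8174.0 + 488.0*I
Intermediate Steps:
o(j) = √2*√j (o(j) = √(2*j) = √2*√j)
122*(67 + o(-8)) = 122*(67 + √2*√(-8)) = 122*(67 + √2*(2*I*√2)) = 122*(67 + 4*I) = 8174 + 488*I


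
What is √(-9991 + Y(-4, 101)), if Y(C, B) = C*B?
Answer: 3*I*√1155 ≈ 101.96*I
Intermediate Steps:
Y(C, B) = B*C
√(-9991 + Y(-4, 101)) = √(-9991 + 101*(-4)) = √(-9991 - 404) = √(-10395) = 3*I*√1155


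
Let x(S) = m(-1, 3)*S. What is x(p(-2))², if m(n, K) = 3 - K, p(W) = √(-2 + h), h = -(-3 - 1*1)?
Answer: 0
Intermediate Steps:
h = 4 (h = -(-3 - 1) = -1*(-4) = 4)
p(W) = √2 (p(W) = √(-2 + 4) = √2)
x(S) = 0 (x(S) = (3 - 1*3)*S = (3 - 3)*S = 0*S = 0)
x(p(-2))² = 0² = 0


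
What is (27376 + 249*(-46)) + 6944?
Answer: 22866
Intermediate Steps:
(27376 + 249*(-46)) + 6944 = (27376 - 11454) + 6944 = 15922 + 6944 = 22866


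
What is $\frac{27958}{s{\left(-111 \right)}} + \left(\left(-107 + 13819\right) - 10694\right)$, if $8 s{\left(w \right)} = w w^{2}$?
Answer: $\frac{4127286694}{1367631} \approx 3017.8$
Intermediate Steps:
$s{\left(w \right)} = \frac{w^{3}}{8}$ ($s{\left(w \right)} = \frac{w w^{2}}{8} = \frac{w^{3}}{8}$)
$\frac{27958}{s{\left(-111 \right)}} + \left(\left(-107 + 13819\right) - 10694\right) = \frac{27958}{\frac{1}{8} \left(-111\right)^{3}} + \left(\left(-107 + 13819\right) - 10694\right) = \frac{27958}{\frac{1}{8} \left(-1367631\right)} + \left(13712 - 10694\right) = \frac{27958}{- \frac{1367631}{8}} + 3018 = 27958 \left(- \frac{8}{1367631}\right) + 3018 = - \frac{223664}{1367631} + 3018 = \frac{4127286694}{1367631}$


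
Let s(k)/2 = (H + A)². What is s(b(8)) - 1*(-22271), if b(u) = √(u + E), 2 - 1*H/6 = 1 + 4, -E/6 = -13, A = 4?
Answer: 22663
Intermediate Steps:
E = 78 (E = -6*(-13) = 78)
H = -18 (H = 12 - 6*(1 + 4) = 12 - 6*5 = 12 - 30 = -18)
b(u) = √(78 + u) (b(u) = √(u + 78) = √(78 + u))
s(k) = 392 (s(k) = 2*(-18 + 4)² = 2*(-14)² = 2*196 = 392)
s(b(8)) - 1*(-22271) = 392 - 1*(-22271) = 392 + 22271 = 22663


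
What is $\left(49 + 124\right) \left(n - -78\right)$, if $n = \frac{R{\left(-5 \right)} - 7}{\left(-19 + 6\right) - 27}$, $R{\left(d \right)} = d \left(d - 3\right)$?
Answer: $\frac{534051}{40} \approx 13351.0$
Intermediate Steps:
$R{\left(d \right)} = d \left(-3 + d\right)$
$n = - \frac{33}{40}$ ($n = \frac{- 5 \left(-3 - 5\right) - 7}{\left(-19 + 6\right) - 27} = \frac{\left(-5\right) \left(-8\right) - 7}{-13 - 27} = \frac{40 - 7}{-40} = 33 \left(- \frac{1}{40}\right) = - \frac{33}{40} \approx -0.825$)
$\left(49 + 124\right) \left(n - -78\right) = \left(49 + 124\right) \left(- \frac{33}{40} - -78\right) = 173 \left(- \frac{33}{40} + 78\right) = 173 \cdot \frac{3087}{40} = \frac{534051}{40}$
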